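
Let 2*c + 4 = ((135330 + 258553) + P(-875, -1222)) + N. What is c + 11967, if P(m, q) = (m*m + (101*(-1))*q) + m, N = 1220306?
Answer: 2526291/2 ≈ 1.2631e+6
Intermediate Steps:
P(m, q) = m + m² - 101*q (P(m, q) = (m² - 101*q) + m = m + m² - 101*q)
c = 2502357/2 (c = -2 + (((135330 + 258553) + (-875 + (-875)² - 101*(-1222))) + 1220306)/2 = -2 + ((393883 + (-875 + 765625 + 123422)) + 1220306)/2 = -2 + ((393883 + 888172) + 1220306)/2 = -2 + (1282055 + 1220306)/2 = -2 + (½)*2502361 = -2 + 2502361/2 = 2502357/2 ≈ 1.2512e+6)
c + 11967 = 2502357/2 + 11967 = 2526291/2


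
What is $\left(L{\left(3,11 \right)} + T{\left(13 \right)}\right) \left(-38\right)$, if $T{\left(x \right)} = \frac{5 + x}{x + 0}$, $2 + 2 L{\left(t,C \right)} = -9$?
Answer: $\frac{2033}{13} \approx 156.38$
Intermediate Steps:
$L{\left(t,C \right)} = - \frac{11}{2}$ ($L{\left(t,C \right)} = -1 + \frac{1}{2} \left(-9\right) = -1 - \frac{9}{2} = - \frac{11}{2}$)
$T{\left(x \right)} = \frac{5 + x}{x}$
$\left(L{\left(3,11 \right)} + T{\left(13 \right)}\right) \left(-38\right) = \left(- \frac{11}{2} + \frac{5 + 13}{13}\right) \left(-38\right) = \left(- \frac{11}{2} + \frac{1}{13} \cdot 18\right) \left(-38\right) = \left(- \frac{11}{2} + \frac{18}{13}\right) \left(-38\right) = \left(- \frac{107}{26}\right) \left(-38\right) = \frac{2033}{13}$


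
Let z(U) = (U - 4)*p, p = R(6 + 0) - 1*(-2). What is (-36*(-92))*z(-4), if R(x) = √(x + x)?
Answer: -52992 - 52992*√3 ≈ -1.4478e+5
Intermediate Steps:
R(x) = √2*√x (R(x) = √(2*x) = √2*√x)
p = 2 + 2*√3 (p = √2*√(6 + 0) - 1*(-2) = √2*√6 + 2 = 2*√3 + 2 = 2 + 2*√3 ≈ 5.4641)
z(U) = (-4 + U)*(2 + 2*√3) (z(U) = (U - 4)*(2 + 2*√3) = (-4 + U)*(2 + 2*√3))
(-36*(-92))*z(-4) = (-36*(-92))*(2*(1 + √3)*(-4 - 4)) = 3312*(2*(1 + √3)*(-8)) = 3312*(-16 - 16*√3) = -52992 - 52992*√3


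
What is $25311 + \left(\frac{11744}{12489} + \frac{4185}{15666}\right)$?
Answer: $\frac{1650800359861}{65217558} \approx 25312.0$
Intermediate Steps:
$25311 + \left(\frac{11744}{12489} + \frac{4185}{15666}\right) = 25311 + \left(11744 \cdot \frac{1}{12489} + 4185 \cdot \frac{1}{15666}\right) = 25311 + \left(\frac{11744}{12489} + \frac{1395}{5222}\right) = 25311 + \frac{78749323}{65217558} = \frac{1650800359861}{65217558}$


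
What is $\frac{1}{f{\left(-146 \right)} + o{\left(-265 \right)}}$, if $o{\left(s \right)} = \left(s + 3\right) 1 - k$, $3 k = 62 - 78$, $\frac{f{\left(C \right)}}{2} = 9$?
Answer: $- \frac{3}{716} \approx -0.0041899$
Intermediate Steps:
$f{\left(C \right)} = 18$ ($f{\left(C \right)} = 2 \cdot 9 = 18$)
$k = - \frac{16}{3}$ ($k = \frac{62 - 78}{3} = \frac{1}{3} \left(-16\right) = - \frac{16}{3} \approx -5.3333$)
$o{\left(s \right)} = \frac{25}{3} + s$ ($o{\left(s \right)} = \left(s + 3\right) 1 - - \frac{16}{3} = \left(3 + s\right) 1 + \frac{16}{3} = \left(3 + s\right) + \frac{16}{3} = \frac{25}{3} + s$)
$\frac{1}{f{\left(-146 \right)} + o{\left(-265 \right)}} = \frac{1}{18 + \left(\frac{25}{3} - 265\right)} = \frac{1}{18 - \frac{770}{3}} = \frac{1}{- \frac{716}{3}} = - \frac{3}{716}$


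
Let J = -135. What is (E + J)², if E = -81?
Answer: 46656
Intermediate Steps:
(E + J)² = (-81 - 135)² = (-216)² = 46656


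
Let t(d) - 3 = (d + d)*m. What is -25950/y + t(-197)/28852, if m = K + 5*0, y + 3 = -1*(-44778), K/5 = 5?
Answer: -15861451/17224644 ≈ -0.92086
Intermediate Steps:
K = 25 (K = 5*5 = 25)
y = 44775 (y = -3 - 1*(-44778) = -3 + 44778 = 44775)
m = 25 (m = 25 + 5*0 = 25 + 0 = 25)
t(d) = 3 + 50*d (t(d) = 3 + (d + d)*25 = 3 + (2*d)*25 = 3 + 50*d)
-25950/y + t(-197)/28852 = -25950/44775 + (3 + 50*(-197))/28852 = -25950*1/44775 + (3 - 9850)*(1/28852) = -346/597 - 9847*1/28852 = -346/597 - 9847/28852 = -15861451/17224644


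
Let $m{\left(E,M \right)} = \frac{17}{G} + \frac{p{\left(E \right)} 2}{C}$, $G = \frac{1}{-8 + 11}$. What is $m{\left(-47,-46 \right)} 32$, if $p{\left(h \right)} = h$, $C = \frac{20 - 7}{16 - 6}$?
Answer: $- \frac{8864}{13} \approx -681.85$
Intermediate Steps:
$C = \frac{13}{10} \approx 1.3$
$G = \frac{1}{3} \approx 0.33333$
$m{\left(E,M \right)} = 51 + \frac{20 E}{13}$ ($m{\left(E,M \right)} = 17 \frac{1}{\frac{1}{3}} + \frac{E 2}{\frac{13}{10}} = 17 \cdot 3 + 2 E \frac{10}{13} = 51 + \frac{20 E}{13}$)
$m{\left(-47,-46 \right)} 32 = \left(51 + \frac{20}{13} \left(-47\right)\right) 32 = \left(51 - \frac{940}{13}\right) 32 = \left(- \frac{277}{13}\right) 32 = - \frac{8864}{13}$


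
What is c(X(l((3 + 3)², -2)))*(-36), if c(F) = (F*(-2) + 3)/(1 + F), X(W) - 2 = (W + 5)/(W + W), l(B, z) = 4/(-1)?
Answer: 216/23 ≈ 9.3913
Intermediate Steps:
l(B, z) = -4 (l(B, z) = 4*(-1) = -4)
X(W) = 2 + (5 + W)/(2*W) (X(W) = 2 + (W + 5)/(W + W) = 2 + (5 + W)/((2*W)) = 2 + (5 + W)*(1/(2*W)) = 2 + (5 + W)/(2*W))
c(F) = (3 - 2*F)/(1 + F) (c(F) = (-2*F + 3)/(1 + F) = (3 - 2*F)/(1 + F))
c(X(l((3 + 3)², -2)))*(-36) = ((3 - 5*(1 - 4)/(-4))/(1 + (5/2)*(1 - 4)/(-4)))*(-36) = ((3 - 5*(-1)*(-3)/4)/(1 + (5/2)*(-¼)*(-3)))*(-36) = ((3 - 2*15/8)/(1 + 15/8))*(-36) = ((3 - 15/4)/(23/8))*(-36) = ((8/23)*(-¾))*(-36) = -6/23*(-36) = 216/23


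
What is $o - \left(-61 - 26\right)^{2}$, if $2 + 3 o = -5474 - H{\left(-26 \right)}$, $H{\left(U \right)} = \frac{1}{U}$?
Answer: $- \frac{732757}{78} \approx -9394.3$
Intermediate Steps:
$o = - \frac{142375}{78}$ ($o = - \frac{2}{3} + \frac{-5474 - \frac{1}{-26}}{3} = - \frac{2}{3} + \frac{-5474 - - \frac{1}{26}}{3} = - \frac{2}{3} + \frac{-5474 + \frac{1}{26}}{3} = - \frac{2}{3} + \frac{1}{3} \left(- \frac{142323}{26}\right) = - \frac{2}{3} - \frac{47441}{26} = - \frac{142375}{78} \approx -1825.3$)
$o - \left(-61 - 26\right)^{2} = - \frac{142375}{78} - \left(-61 - 26\right)^{2} = - \frac{142375}{78} - \left(-87\right)^{2} = - \frac{142375}{78} - 7569 = - \frac{732757}{78}$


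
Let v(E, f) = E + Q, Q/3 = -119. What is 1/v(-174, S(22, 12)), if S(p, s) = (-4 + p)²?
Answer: -1/531 ≈ -0.0018832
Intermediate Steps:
Q = -357 (Q = 3*(-119) = -357)
v(E, f) = -357 + E (v(E, f) = E - 357 = -357 + E)
1/v(-174, S(22, 12)) = 1/(-357 - 174) = 1/(-531) = -1/531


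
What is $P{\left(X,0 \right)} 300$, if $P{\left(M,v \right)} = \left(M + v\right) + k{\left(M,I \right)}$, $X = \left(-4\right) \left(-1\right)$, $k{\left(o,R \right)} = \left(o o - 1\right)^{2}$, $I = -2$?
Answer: $68700$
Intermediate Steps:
$k{\left(o,R \right)} = \left(-1 + o^{2}\right)^{2}$ ($k{\left(o,R \right)} = \left(o^{2} - 1\right)^{2} = \left(-1 + o^{2}\right)^{2}$)
$X = 4$
$P{\left(M,v \right)} = M + v + \left(-1 + M^{2}\right)^{2}$ ($P{\left(M,v \right)} = \left(M + v\right) + \left(-1 + M^{2}\right)^{2} = M + v + \left(-1 + M^{2}\right)^{2}$)
$P{\left(X,0 \right)} 300 = \left(4 + 0 + \left(-1 + 4^{2}\right)^{2}\right) 300 = \left(4 + 0 + \left(-1 + 16\right)^{2}\right) 300 = \left(4 + 0 + 15^{2}\right) 300 = \left(4 + 0 + 225\right) 300 = 229 \cdot 300 = 68700$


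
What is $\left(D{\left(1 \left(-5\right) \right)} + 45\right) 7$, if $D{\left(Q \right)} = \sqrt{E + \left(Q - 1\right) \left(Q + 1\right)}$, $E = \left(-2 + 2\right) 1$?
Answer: $315 + 14 \sqrt{6} \approx 349.29$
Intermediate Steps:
$E = 0$ ($E = 0 \cdot 1 = 0$)
$D{\left(Q \right)} = \sqrt{\left(1 + Q\right) \left(-1 + Q\right)}$ ($D{\left(Q \right)} = \sqrt{0 + \left(Q - 1\right) \left(Q + 1\right)} = \sqrt{0 + \left(-1 + Q\right) \left(1 + Q\right)} = \sqrt{0 + \left(1 + Q\right) \left(-1 + Q\right)} = \sqrt{\left(1 + Q\right) \left(-1 + Q\right)}$)
$\left(D{\left(1 \left(-5\right) \right)} + 45\right) 7 = \left(\sqrt{-1 + \left(1 \left(-5\right)\right)^{2}} + 45\right) 7 = \left(\sqrt{-1 + \left(-5\right)^{2}} + 45\right) 7 = \left(\sqrt{-1 + 25} + 45\right) 7 = \left(\sqrt{24} + 45\right) 7 = \left(2 \sqrt{6} + 45\right) 7 = \left(45 + 2 \sqrt{6}\right) 7 = 315 + 14 \sqrt{6}$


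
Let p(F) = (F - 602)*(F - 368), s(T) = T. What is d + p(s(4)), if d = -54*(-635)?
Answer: 251962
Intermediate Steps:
d = 34290
p(F) = (-602 + F)*(-368 + F)
d + p(s(4)) = 34290 + (221536 + 4**2 - 970*4) = 34290 + (221536 + 16 - 3880) = 34290 + 217672 = 251962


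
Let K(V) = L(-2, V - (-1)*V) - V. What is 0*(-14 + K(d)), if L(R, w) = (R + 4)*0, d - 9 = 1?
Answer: 0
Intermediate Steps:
d = 10 (d = 9 + 1 = 10)
L(R, w) = 0 (L(R, w) = (4 + R)*0 = 0)
K(V) = -V (K(V) = 0 - V = -V)
0*(-14 + K(d)) = 0*(-14 - 1*10) = 0*(-14 - 10) = 0*(-24) = 0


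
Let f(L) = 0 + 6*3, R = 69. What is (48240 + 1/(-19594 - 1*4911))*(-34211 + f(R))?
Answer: -40420270157407/24505 ≈ -1.6495e+9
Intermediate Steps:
f(L) = 18 (f(L) = 0 + 18 = 18)
(48240 + 1/(-19594 - 1*4911))*(-34211 + f(R)) = (48240 + 1/(-19594 - 1*4911))*(-34211 + 18) = (48240 + 1/(-19594 - 4911))*(-34193) = (48240 + 1/(-24505))*(-34193) = (48240 - 1/24505)*(-34193) = (1182121199/24505)*(-34193) = -40420270157407/24505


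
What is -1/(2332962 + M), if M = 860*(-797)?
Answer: -1/1647542 ≈ -6.0696e-7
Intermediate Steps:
M = -685420
-1/(2332962 + M) = -1/(2332962 - 685420) = -1/1647542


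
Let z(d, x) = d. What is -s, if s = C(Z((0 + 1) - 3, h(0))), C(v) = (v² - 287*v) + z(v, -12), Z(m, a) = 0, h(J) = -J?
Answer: 0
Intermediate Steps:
C(v) = v² - 286*v (C(v) = (v² - 287*v) + v = v² - 286*v)
s = 0 (s = 0*(-286 + 0) = 0*(-286) = 0)
-s = -1*0 = 0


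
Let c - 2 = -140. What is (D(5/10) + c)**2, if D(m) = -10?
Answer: 21904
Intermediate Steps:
c = -138 (c = 2 - 140 = -138)
(D(5/10) + c)**2 = (-10 - 138)**2 = (-148)**2 = 21904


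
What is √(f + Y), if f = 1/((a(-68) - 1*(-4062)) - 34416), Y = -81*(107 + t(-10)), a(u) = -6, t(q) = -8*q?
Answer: I*√3490359570390/15180 ≈ 123.07*I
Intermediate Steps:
Y = -15147 (Y = -81*(107 - 8*(-10)) = -81*(107 + 80) = -81*187 = -15147)
f = -1/30360 (f = 1/((-6 - 1*(-4062)) - 34416) = 1/((-6 + 4062) - 34416) = 1/(4056 - 34416) = 1/(-30360) = -1/30360 ≈ -3.2938e-5)
√(f + Y) = √(-1/30360 - 15147) = √(-459862921/30360) = I*√3490359570390/15180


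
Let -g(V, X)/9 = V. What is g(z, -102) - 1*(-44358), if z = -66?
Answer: 44952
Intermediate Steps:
g(V, X) = -9*V
g(z, -102) - 1*(-44358) = -9*(-66) - 1*(-44358) = 594 + 44358 = 44952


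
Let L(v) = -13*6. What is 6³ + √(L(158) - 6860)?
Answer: 216 + I*√6938 ≈ 216.0 + 83.295*I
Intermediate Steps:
L(v) = -78
6³ + √(L(158) - 6860) = 6³ + √(-78 - 6860) = 216 + √(-6938) = 216 + I*√6938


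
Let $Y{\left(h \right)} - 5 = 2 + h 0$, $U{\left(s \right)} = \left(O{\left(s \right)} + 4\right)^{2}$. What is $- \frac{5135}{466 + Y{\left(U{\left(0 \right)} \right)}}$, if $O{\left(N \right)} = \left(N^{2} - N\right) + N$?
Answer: $- \frac{5135}{473} \approx -10.856$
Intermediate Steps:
$O{\left(N \right)} = N^{2}$
$U{\left(s \right)} = \left(4 + s^{2}\right)^{2}$ ($U{\left(s \right)} = \left(s^{2} + 4\right)^{2} = \left(4 + s^{2}\right)^{2}$)
$Y{\left(h \right)} = 7$ ($Y{\left(h \right)} = 5 + \left(2 + h 0\right) = 5 + \left(2 + 0\right) = 5 + 2 = 7$)
$- \frac{5135}{466 + Y{\left(U{\left(0 \right)} \right)}} = - \frac{5135}{466 + 7} = - \frac{5135}{473}$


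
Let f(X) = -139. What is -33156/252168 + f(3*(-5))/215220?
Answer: -298786903/2261316540 ≈ -0.13213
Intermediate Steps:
-33156/252168 + f(3*(-5))/215220 = -33156/252168 - 139/215220 = -33156*1/252168 - 139*1/215220 = -2763/21014 - 139/215220 = -298786903/2261316540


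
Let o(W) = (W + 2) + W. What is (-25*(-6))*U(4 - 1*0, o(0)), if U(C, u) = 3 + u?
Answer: 750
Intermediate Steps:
o(W) = 2 + 2*W (o(W) = (2 + W) + W = 2 + 2*W)
(-25*(-6))*U(4 - 1*0, o(0)) = (-25*(-6))*(3 + (2 + 2*0)) = 150*(3 + (2 + 0)) = 150*(3 + 2) = 150*5 = 750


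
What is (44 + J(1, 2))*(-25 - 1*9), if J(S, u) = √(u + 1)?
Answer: -1496 - 34*√3 ≈ -1554.9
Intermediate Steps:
J(S, u) = √(1 + u)
(44 + J(1, 2))*(-25 - 1*9) = (44 + √(1 + 2))*(-25 - 1*9) = (44 + √3)*(-25 - 9) = (44 + √3)*(-34) = -1496 - 34*√3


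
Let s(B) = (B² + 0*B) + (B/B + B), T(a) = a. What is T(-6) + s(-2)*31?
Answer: 87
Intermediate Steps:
s(B) = 1 + B + B² (s(B) = (B² + 0) + (1 + B) = B² + (1 + B) = 1 + B + B²)
T(-6) + s(-2)*31 = -6 + (1 - 2 + (-2)²)*31 = -6 + (1 - 2 + 4)*31 = -6 + 3*31 = -6 + 93 = 87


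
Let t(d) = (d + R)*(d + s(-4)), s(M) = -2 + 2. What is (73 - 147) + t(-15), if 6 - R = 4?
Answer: 121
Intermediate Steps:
s(M) = 0
R = 2 (R = 6 - 1*4 = 6 - 4 = 2)
t(d) = d*(2 + d) (t(d) = (d + 2)*(d + 0) = (2 + d)*d = d*(2 + d))
(73 - 147) + t(-15) = (73 - 147) - 15*(2 - 15) = -74 - 15*(-13) = -74 + 195 = 121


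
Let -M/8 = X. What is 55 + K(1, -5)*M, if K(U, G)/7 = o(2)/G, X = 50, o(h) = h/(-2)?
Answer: -505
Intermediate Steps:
o(h) = -h/2 (o(h) = h*(-1/2) = -h/2)
K(U, G) = -7/G (K(U, G) = 7*((-1/2*2)/G) = 7*(-1/G) = -7/G)
M = -400 (M = -8*50 = -400)
55 + K(1, -5)*M = 55 - 7/(-5)*(-400) = 55 - 7*(-1/5)*(-400) = 55 + (7/5)*(-400) = 55 - 560 = -505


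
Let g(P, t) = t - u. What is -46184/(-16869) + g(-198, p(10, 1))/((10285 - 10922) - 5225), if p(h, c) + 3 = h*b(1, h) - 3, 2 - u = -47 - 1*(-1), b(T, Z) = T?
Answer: 45245474/16481013 ≈ 2.7453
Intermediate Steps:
u = 48 (u = 2 - (-47 - 1*(-1)) = 2 - (-47 + 1) = 2 - 1*(-46) = 2 + 46 = 48)
p(h, c) = -6 + h (p(h, c) = -3 + (h*1 - 3) = -3 + (h - 3) = -3 + (-3 + h) = -6 + h)
g(P, t) = -48 + t (g(P, t) = t - 1*48 = t - 48 = -48 + t)
-46184/(-16869) + g(-198, p(10, 1))/((10285 - 10922) - 5225) = -46184/(-16869) + (-48 + (-6 + 10))/((10285 - 10922) - 5225) = -46184*(-1/16869) + (-48 + 4)/(-637 - 5225) = 46184/16869 - 44/(-5862) = 46184/16869 - 44*(-1/5862) = 46184/16869 + 22/2931 = 45245474/16481013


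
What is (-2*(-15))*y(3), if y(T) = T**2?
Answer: 270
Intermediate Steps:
(-2*(-15))*y(3) = -2*(-15)*3**2 = 30*9 = 270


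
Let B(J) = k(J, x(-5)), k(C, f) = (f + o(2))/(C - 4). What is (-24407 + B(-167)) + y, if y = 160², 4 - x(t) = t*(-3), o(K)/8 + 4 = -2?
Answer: 204062/171 ≈ 1193.3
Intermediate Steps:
o(K) = -48 (o(K) = -32 + 8*(-2) = -32 - 16 = -48)
x(t) = 4 + 3*t (x(t) = 4 - t*(-3) = 4 - (-3)*t = 4 + 3*t)
y = 25600
k(C, f) = (-48 + f)/(-4 + C) (k(C, f) = (f - 48)/(C - 4) = (-48 + f)/(-4 + C))
B(J) = -59/(-4 + J) (B(J) = (-48 + (4 + 3*(-5)))/(-4 + J) = (-48 + (4 - 15))/(-4 + J) = (-48 - 11)/(-4 + J) = -59/(-4 + J))
(-24407 + B(-167)) + y = (-24407 - 59/(-4 - 167)) + 25600 = (-24407 - 59/(-171)) + 25600 = (-24407 - 59*(-1/171)) + 25600 = (-24407 + 59/171) + 25600 = -4173538/171 + 25600 = 204062/171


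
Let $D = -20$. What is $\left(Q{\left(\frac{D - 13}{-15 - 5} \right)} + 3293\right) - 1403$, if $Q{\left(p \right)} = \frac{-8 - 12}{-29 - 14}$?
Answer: $\frac{81290}{43} \approx 1890.5$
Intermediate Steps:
$Q{\left(p \right)} = \frac{20}{43}$ ($Q{\left(p \right)} = - \frac{20}{-43} = \left(-20\right) \left(- \frac{1}{43}\right) = \frac{20}{43}$)
$\left(Q{\left(\frac{D - 13}{-15 - 5} \right)} + 3293\right) - 1403 = \left(\frac{20}{43} + 3293\right) - 1403 = \frac{141619}{43} - 1403 = \frac{81290}{43}$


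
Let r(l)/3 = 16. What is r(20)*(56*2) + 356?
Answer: 5732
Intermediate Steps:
r(l) = 48 (r(l) = 3*16 = 48)
r(20)*(56*2) + 356 = 48*(56*2) + 356 = 48*112 + 356 = 5376 + 356 = 5732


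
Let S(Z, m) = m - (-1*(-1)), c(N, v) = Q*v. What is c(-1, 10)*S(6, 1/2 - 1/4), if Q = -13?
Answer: 195/2 ≈ 97.500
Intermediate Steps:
c(N, v) = -13*v
S(Z, m) = -1 + m (S(Z, m) = m - 1 = -1 + m)
c(-1, 10)*S(6, 1/2 - 1/4) = (-13*10)*(-1 + (1/2 - 1/4)) = -130*(-1 + (1*(½) - 1*¼)) = -130*(-1 + (½ - ¼)) = -130*(-1 + ¼) = -130*(-¾) = 195/2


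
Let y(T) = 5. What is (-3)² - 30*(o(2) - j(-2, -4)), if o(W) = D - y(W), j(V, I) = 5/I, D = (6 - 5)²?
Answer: 183/2 ≈ 91.500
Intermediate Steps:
D = 1 (D = 1² = 1)
o(W) = -4 (o(W) = 1 - 1*5 = 1 - 5 = -4)
(-3)² - 30*(o(2) - j(-2, -4)) = (-3)² - 30*(-4 - 5/(-4)) = 9 - 30*(-4 - 5*(-1)/4) = 9 - 30*(-4 - 1*(-5/4)) = 9 - 30*(-4 + 5/4) = 9 - 30*(-11/4) = 9 + 165/2 = 183/2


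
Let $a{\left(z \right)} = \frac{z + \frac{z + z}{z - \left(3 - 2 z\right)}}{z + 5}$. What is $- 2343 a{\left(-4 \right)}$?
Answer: $\frac{40612}{5} \approx 8122.4$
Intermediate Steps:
$a{\left(z \right)} = \frac{z + \frac{2 z}{-3 + 3 z}}{5 + z}$ ($a{\left(z \right)} = \frac{z + \frac{2 z}{z + \left(-3 + 2 z\right)}}{5 + z} = \frac{z + \frac{2 z}{-3 + 3 z}}{5 + z}$)
$- 2343 a{\left(-4 \right)} = - 2343 \cdot \frac{1}{3} \left(-4\right) \frac{1}{-5 + \left(-4\right)^{2} + 4 \left(-4\right)} \left(-1 + 3 \left(-4\right)\right) = - 2343 \cdot \frac{1}{3} \left(-4\right) \frac{1}{-5 + 16 - 16} \left(-1 - 12\right) = - 2343 \cdot \frac{1}{3} \left(-4\right) \frac{1}{-5} \left(-13\right) = - 2343 \cdot \frac{1}{3} \left(-4\right) \left(- \frac{1}{5}\right) \left(-13\right) = \left(-2343\right) \left(- \frac{52}{15}\right) = \frac{40612}{5}$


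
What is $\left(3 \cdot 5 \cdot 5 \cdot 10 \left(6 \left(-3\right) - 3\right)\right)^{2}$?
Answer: $248062500$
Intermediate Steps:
$\left(3 \cdot 5 \cdot 5 \cdot 10 \left(6 \left(-3\right) - 3\right)\right)^{2} = \left(3 \cdot 25 \cdot 10 \left(-18 - 3\right)\right)^{2} = \left(75 \cdot 10 \left(-21\right)\right)^{2} = \left(750 \left(-21\right)\right)^{2} = \left(-15750\right)^{2} = 248062500$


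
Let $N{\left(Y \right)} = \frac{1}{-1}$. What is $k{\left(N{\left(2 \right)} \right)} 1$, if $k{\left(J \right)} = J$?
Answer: $-1$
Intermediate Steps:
$N{\left(Y \right)} = -1$
$k{\left(N{\left(2 \right)} \right)} 1 = \left(-1\right) 1 = -1$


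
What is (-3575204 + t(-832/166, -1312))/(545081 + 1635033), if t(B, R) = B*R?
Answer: -148098070/90474731 ≈ -1.6369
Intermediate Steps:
(-3575204 + t(-832/166, -1312))/(545081 + 1635033) = (-3575204 - 832/166*(-1312))/(545081 + 1635033) = (-3575204 - 832*1/166*(-1312))/2180114 = (-3575204 - 416/83*(-1312))*(1/2180114) = (-3575204 + 545792/83)*(1/2180114) = -296196140/83*1/2180114 = -148098070/90474731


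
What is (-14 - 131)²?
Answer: 21025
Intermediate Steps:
(-14 - 131)² = (-145)² = 21025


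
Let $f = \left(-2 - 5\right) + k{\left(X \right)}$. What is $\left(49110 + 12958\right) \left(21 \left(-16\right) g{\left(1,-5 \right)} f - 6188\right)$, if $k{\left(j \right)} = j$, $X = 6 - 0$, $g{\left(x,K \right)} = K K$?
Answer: $137294416$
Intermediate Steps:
$g{\left(x,K \right)} = K^{2}$
$X = 6$ ($X = 6 + 0 = 6$)
$f = -1$ ($f = \left(-2 - 5\right) + 6 = -7 + 6 = -1$)
$\left(49110 + 12958\right) \left(21 \left(-16\right) g{\left(1,-5 \right)} f - 6188\right) = \left(49110 + 12958\right) \left(21 \left(-16\right) \left(-5\right)^{2} \left(-1\right) - 6188\right) = 62068 \left(- 336 \cdot 25 \left(-1\right) - 6188\right) = 62068 \left(\left(-336\right) \left(-25\right) - 6188\right) = 62068 \left(8400 - 6188\right) = 62068 \cdot 2212 = 137294416$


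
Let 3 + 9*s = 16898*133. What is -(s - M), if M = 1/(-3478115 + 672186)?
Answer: -6306131818408/25253361 ≈ -2.4971e+5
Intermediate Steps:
s = 2247431/9 (s = -⅓ + (16898*133)/9 = -⅓ + (⅑)*2247434 = -⅓ + 2247434/9 = 2247431/9 ≈ 2.4971e+5)
M = -1/2805929 (M = 1/(-2805929) = -1/2805929 ≈ -3.5639e-7)
-(s - M) = -(2247431/9 - 1*(-1/2805929)) = -(2247431/9 + 1/2805929) = -1*6306131818408/25253361 = -6306131818408/25253361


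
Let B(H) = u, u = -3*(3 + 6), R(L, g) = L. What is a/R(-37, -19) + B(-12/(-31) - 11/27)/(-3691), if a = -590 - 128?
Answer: 2651137/136567 ≈ 19.413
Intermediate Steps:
u = -27 (u = -3*9 = -27)
a = -718
B(H) = -27
a/R(-37, -19) + B(-12/(-31) - 11/27)/(-3691) = -718/(-37) - 27/(-3691) = -718*(-1/37) - 27*(-1/3691) = 718/37 + 27/3691 = 2651137/136567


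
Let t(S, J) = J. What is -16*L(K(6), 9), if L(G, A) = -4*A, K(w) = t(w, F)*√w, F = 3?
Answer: 576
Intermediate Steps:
K(w) = 3*√w
-16*L(K(6), 9) = -(-64)*9 = -16*(-36) = 576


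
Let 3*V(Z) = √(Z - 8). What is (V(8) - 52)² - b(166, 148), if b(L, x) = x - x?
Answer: 2704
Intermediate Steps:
b(L, x) = 0
V(Z) = √(-8 + Z)/3 (V(Z) = √(Z - 8)/3 = √(-8 + Z)/3)
(V(8) - 52)² - b(166, 148) = (√(-8 + 8)/3 - 52)² - 1*0 = (√0/3 - 52)² + 0 = ((⅓)*0 - 52)² + 0 = (0 - 52)² + 0 = (-52)² + 0 = 2704 + 0 = 2704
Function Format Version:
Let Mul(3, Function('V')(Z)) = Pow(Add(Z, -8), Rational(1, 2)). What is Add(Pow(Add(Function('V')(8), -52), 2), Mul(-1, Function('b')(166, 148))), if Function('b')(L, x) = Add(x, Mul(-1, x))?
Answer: 2704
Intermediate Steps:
Function('b')(L, x) = 0
Function('V')(Z) = Mul(Rational(1, 3), Pow(Add(-8, Z), Rational(1, 2))) (Function('V')(Z) = Mul(Rational(1, 3), Pow(Add(Z, -8), Rational(1, 2))) = Mul(Rational(1, 3), Pow(Add(-8, Z), Rational(1, 2))))
Add(Pow(Add(Function('V')(8), -52), 2), Mul(-1, Function('b')(166, 148))) = Add(Pow(Add(Mul(Rational(1, 3), Pow(Add(-8, 8), Rational(1, 2))), -52), 2), Mul(-1, 0)) = Add(Pow(Add(Mul(Rational(1, 3), Pow(0, Rational(1, 2))), -52), 2), 0) = Add(Pow(Add(Mul(Rational(1, 3), 0), -52), 2), 0) = Add(Pow(Add(0, -52), 2), 0) = Add(Pow(-52, 2), 0) = Add(2704, 0) = 2704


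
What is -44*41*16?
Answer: -28864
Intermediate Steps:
-44*41*16 = -1804*16 = -28864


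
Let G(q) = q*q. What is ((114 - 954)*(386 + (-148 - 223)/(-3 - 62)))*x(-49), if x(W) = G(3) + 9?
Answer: -76994064/13 ≈ -5.9226e+6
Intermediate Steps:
G(q) = q**2
x(W) = 18 (x(W) = 3**2 + 9 = 9 + 9 = 18)
((114 - 954)*(386 + (-148 - 223)/(-3 - 62)))*x(-49) = ((114 - 954)*(386 + (-148 - 223)/(-3 - 62)))*18 = -840*(386 - 371/(-65))*18 = -840*(386 - 371*(-1/65))*18 = -840*(386 + 371/65)*18 = -840*25461/65*18 = -4277448/13*18 = -76994064/13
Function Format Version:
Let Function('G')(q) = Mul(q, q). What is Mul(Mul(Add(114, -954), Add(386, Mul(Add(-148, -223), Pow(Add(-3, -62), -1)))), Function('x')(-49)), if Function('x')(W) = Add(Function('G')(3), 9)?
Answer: Rational(-76994064, 13) ≈ -5.9226e+6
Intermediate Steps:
Function('G')(q) = Pow(q, 2)
Function('x')(W) = 18 (Function('x')(W) = Add(Pow(3, 2), 9) = Add(9, 9) = 18)
Mul(Mul(Add(114, -954), Add(386, Mul(Add(-148, -223), Pow(Add(-3, -62), -1)))), Function('x')(-49)) = Mul(Mul(Add(114, -954), Add(386, Mul(Add(-148, -223), Pow(Add(-3, -62), -1)))), 18) = Mul(Mul(-840, Add(386, Mul(-371, Pow(-65, -1)))), 18) = Mul(Mul(-840, Add(386, Mul(-371, Rational(-1, 65)))), 18) = Mul(Mul(-840, Add(386, Rational(371, 65))), 18) = Mul(Mul(-840, Rational(25461, 65)), 18) = Mul(Rational(-4277448, 13), 18) = Rational(-76994064, 13)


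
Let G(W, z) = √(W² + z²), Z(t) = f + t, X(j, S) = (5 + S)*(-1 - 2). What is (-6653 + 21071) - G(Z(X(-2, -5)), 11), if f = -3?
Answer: 14418 - √130 ≈ 14407.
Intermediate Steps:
X(j, S) = -15 - 3*S (X(j, S) = (5 + S)*(-3) = -15 - 3*S)
Z(t) = -3 + t
(-6653 + 21071) - G(Z(X(-2, -5)), 11) = (-6653 + 21071) - √((-3 + (-15 - 3*(-5)))² + 11²) = 14418 - √((-3 + (-15 + 15))² + 121) = 14418 - √((-3 + 0)² + 121) = 14418 - √((-3)² + 121) = 14418 - √(9 + 121) = 14418 - √130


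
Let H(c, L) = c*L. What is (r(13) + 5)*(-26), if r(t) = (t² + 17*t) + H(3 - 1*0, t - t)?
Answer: -10270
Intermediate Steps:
H(c, L) = L*c
r(t) = t² + 17*t (r(t) = (t² + 17*t) + (t - t)*(3 - 1*0) = (t² + 17*t) + 0*(3 + 0) = (t² + 17*t) + 0*3 = (t² + 17*t) + 0 = t² + 17*t)
(r(13) + 5)*(-26) = (13*(17 + 13) + 5)*(-26) = (13*30 + 5)*(-26) = (390 + 5)*(-26) = 395*(-26) = -10270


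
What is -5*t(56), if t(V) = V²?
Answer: -15680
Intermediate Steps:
-5*t(56) = -5*56² = -5*3136 = -15680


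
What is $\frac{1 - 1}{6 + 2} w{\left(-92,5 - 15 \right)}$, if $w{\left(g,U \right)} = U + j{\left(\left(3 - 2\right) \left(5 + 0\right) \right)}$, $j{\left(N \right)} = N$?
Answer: $0$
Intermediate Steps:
$w{\left(g,U \right)} = 5 + U$ ($w{\left(g,U \right)} = U + \left(3 - 2\right) \left(5 + 0\right) = U + 1 \cdot 5 = U + 5 = 5 + U$)
$\frac{1 - 1}{6 + 2} w{\left(-92,5 - 15 \right)} = \frac{1 - 1}{6 + 2} \left(5 + \left(5 - 15\right)\right) = \frac{0}{8} \left(5 + \left(5 - 15\right)\right) = 0 \cdot \frac{1}{8} \left(5 - 10\right) = 0 \left(-5\right) = 0$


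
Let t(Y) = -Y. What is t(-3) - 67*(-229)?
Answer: 15346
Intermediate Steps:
t(-3) - 67*(-229) = -1*(-3) - 67*(-229) = 3 + 15343 = 15346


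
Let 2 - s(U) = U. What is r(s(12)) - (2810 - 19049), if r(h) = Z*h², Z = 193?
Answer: 35539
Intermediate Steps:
s(U) = 2 - U
r(h) = 193*h²
r(s(12)) - (2810 - 19049) = 193*(2 - 1*12)² - (2810 - 19049) = 193*(2 - 12)² - 1*(-16239) = 193*(-10)² + 16239 = 193*100 + 16239 = 19300 + 16239 = 35539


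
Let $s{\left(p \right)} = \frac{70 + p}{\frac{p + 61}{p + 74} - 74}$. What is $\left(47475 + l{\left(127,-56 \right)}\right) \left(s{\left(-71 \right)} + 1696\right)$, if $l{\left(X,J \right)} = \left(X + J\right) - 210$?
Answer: $\frac{2328191575}{29} \approx 8.0282 \cdot 10^{7}$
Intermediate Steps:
$l{\left(X,J \right)} = -210 + J + X$ ($l{\left(X,J \right)} = \left(J + X\right) - 210 = -210 + J + X$)
$s{\left(p \right)} = \frac{70 + p}{-74 + \frac{61 + p}{74 + p}}$ ($s{\left(p \right)} = \frac{70 + p}{\frac{61 + p}{74 + p} - 74} = \frac{70 + p}{-74 + \frac{61 + p}{74 + p}}$)
$\left(47475 + l{\left(127,-56 \right)}\right) \left(s{\left(-71 \right)} + 1696\right) = \left(47475 - 139\right) \left(\frac{-5180 - \left(-71\right)^{2} - -10224}{5415 + 73 \left(-71\right)} + 1696\right) = \left(47475 - 139\right) \left(\frac{-5180 - 5041 + 10224}{5415 - 5183} + 1696\right) = 47336 \left(\frac{-5180 - 5041 + 10224}{232} + 1696\right) = 47336 \left(\frac{1}{232} \cdot 3 + 1696\right) = 47336 \left(\frac{3}{232} + 1696\right) = 47336 \cdot \frac{393475}{232} = \frac{2328191575}{29}$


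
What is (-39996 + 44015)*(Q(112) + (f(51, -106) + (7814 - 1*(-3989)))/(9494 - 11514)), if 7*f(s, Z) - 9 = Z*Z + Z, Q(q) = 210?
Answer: 577859858/707 ≈ 8.1734e+5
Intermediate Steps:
f(s, Z) = 9/7 + Z/7 + Z**2/7 (f(s, Z) = 9/7 + (Z*Z + Z)/7 = 9/7 + (Z**2 + Z)/7 = 9/7 + (Z + Z**2)/7 = 9/7 + (Z/7 + Z**2/7) = 9/7 + Z/7 + Z**2/7)
(-39996 + 44015)*(Q(112) + (f(51, -106) + (7814 - 1*(-3989)))/(9494 - 11514)) = (-39996 + 44015)*(210 + ((9/7 + (1/7)*(-106) + (1/7)*(-106)**2) + (7814 - 1*(-3989)))/(9494 - 11514)) = 4019*(210 + ((9/7 - 106/7 + (1/7)*11236) + (7814 + 3989))/(-2020)) = 4019*(210 + ((9/7 - 106/7 + 11236/7) + 11803)*(-1/2020)) = 4019*(210 + (11139/7 + 11803)*(-1/2020)) = 4019*(210 + (93760/7)*(-1/2020)) = 4019*(210 - 4688/707) = 4019*(143782/707) = 577859858/707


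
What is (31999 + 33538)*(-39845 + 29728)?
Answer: -663037829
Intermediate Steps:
(31999 + 33538)*(-39845 + 29728) = 65537*(-10117) = -663037829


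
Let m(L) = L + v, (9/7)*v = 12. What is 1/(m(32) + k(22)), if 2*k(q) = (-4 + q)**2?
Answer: 3/610 ≈ 0.0049180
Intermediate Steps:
v = 28/3 (v = (7/9)*12 = 28/3 ≈ 9.3333)
k(q) = (-4 + q)**2/2
m(L) = 28/3 + L (m(L) = L + 28/3 = 28/3 + L)
1/(m(32) + k(22)) = 1/((28/3 + 32) + (-4 + 22)**2/2) = 1/(124/3 + (1/2)*18**2) = 1/(124/3 + (1/2)*324) = 1/(124/3 + 162) = 1/(610/3) = 3/610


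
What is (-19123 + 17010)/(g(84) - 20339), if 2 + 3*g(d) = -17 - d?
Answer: 6339/61120 ≈ 0.10371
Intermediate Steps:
g(d) = -19/3 - d/3 (g(d) = -2/3 + (-17 - d)/3 = -2/3 + (-17/3 - d/3) = -19/3 - d/3)
(-19123 + 17010)/(g(84) - 20339) = (-19123 + 17010)/((-19/3 - 1/3*84) - 20339) = -2113/((-19/3 - 28) - 20339) = -2113/(-103/3 - 20339) = -2113/(-61120/3) = -2113*(-3/61120) = 6339/61120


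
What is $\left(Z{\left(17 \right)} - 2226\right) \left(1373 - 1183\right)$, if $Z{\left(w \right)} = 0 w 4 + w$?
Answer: $-419710$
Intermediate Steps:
$Z{\left(w \right)} = w$ ($Z{\left(w \right)} = 0 \cdot 4 + w = 0 + w = w$)
$\left(Z{\left(17 \right)} - 2226\right) \left(1373 - 1183\right) = \left(17 - 2226\right) \left(1373 - 1183\right) = \left(-2209\right) 190 = -419710$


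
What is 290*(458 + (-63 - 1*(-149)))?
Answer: 157760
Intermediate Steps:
290*(458 + (-63 - 1*(-149))) = 290*(458 + (-63 + 149)) = 290*(458 + 86) = 290*544 = 157760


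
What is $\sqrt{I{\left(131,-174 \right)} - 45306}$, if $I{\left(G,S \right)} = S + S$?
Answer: $i \sqrt{45654} \approx 213.67 i$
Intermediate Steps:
$I{\left(G,S \right)} = 2 S$
$\sqrt{I{\left(131,-174 \right)} - 45306} = \sqrt{2 \left(-174\right) - 45306} = \sqrt{-348 - 45306} = \sqrt{-45654} = i \sqrt{45654}$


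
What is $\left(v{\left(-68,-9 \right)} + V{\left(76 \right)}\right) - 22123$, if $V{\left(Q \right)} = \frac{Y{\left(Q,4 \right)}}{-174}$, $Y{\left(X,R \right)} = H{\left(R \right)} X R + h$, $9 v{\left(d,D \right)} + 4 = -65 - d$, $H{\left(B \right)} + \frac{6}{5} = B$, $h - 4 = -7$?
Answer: $- \frac{57754043}{2610} \approx -22128.0$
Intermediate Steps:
$h = -3$ ($h = 4 - 7 = -3$)
$H{\left(B \right)} = - \frac{6}{5} + B$
$v{\left(d,D \right)} = - \frac{23}{3} - \frac{d}{9}$ ($v{\left(d,D \right)} = - \frac{4}{9} + \frac{-65 - d}{9} = - \frac{4}{9} - \left(\frac{65}{9} + \frac{d}{9}\right) = - \frac{23}{3} - \frac{d}{9}$)
$Y{\left(X,R \right)} = -3 + R X \left(- \frac{6}{5} + R\right)$ ($Y{\left(X,R \right)} = \left(- \frac{6}{5} + R\right) X R - 3 = X \left(- \frac{6}{5} + R\right) R - 3 = R X \left(- \frac{6}{5} + R\right) - 3 = -3 + R X \left(- \frac{6}{5} + R\right)$)
$V{\left(Q \right)} = \frac{1}{58} - \frac{28 Q}{435}$ ($V{\left(Q \right)} = \frac{-3 + \frac{1}{5} \cdot 4 Q \left(-6 + 5 \cdot 4\right)}{-174} = \left(-3 + \frac{1}{5} \cdot 4 Q \left(-6 + 20\right)\right) \left(- \frac{1}{174}\right) = \left(-3 + \frac{1}{5} \cdot 4 Q 14\right) \left(- \frac{1}{174}\right) = \left(-3 + \frac{56 Q}{5}\right) \left(- \frac{1}{174}\right) = \frac{1}{58} - \frac{28 Q}{435}$)
$\left(v{\left(-68,-9 \right)} + V{\left(76 \right)}\right) - 22123 = \left(\left(- \frac{23}{3} - - \frac{68}{9}\right) + \left(\frac{1}{58} - \frac{2128}{435}\right)\right) - 22123 = \left(\left(- \frac{23}{3} + \frac{68}{9}\right) + \left(\frac{1}{58} - \frac{2128}{435}\right)\right) - 22123 = \left(- \frac{1}{9} - \frac{4241}{870}\right) - 22123 = - \frac{13013}{2610} - 22123 = - \frac{57754043}{2610}$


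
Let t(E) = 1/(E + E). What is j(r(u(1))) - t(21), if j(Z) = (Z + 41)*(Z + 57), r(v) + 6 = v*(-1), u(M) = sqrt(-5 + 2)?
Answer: 74843/42 - 86*I*sqrt(3) ≈ 1782.0 - 148.96*I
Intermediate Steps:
t(E) = 1/(2*E)
u(M) = I*sqrt(3) (u(M) = sqrt(-3) = I*sqrt(3))
r(v) = -6 - v (r(v) = -6 + v*(-1) = -6 - v)
j(Z) = (41 + Z)*(57 + Z)
j(r(u(1))) - t(21) = (2337 + (-6 - I*sqrt(3))**2 + 98*(-6 - I*sqrt(3))) - 1/(2*21) = (2337 + (-6 - I*sqrt(3))**2 + (-588 - 98*I*sqrt(3))) - 1*1/42 = (1749 + (-6 - I*sqrt(3))**2 - 98*I*sqrt(3)) - 1/42 = 73457/42 + (-6 - I*sqrt(3))**2 - 98*I*sqrt(3)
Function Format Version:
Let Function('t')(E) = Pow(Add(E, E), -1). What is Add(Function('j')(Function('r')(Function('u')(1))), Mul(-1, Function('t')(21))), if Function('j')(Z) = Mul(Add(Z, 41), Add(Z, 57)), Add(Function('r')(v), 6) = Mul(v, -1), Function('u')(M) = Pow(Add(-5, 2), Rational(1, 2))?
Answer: Add(Rational(74843, 42), Mul(-86, I, Pow(3, Rational(1, 2)))) ≈ Add(1782.0, Mul(-148.96, I))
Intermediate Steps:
Function('t')(E) = Mul(Rational(1, 2), Pow(E, -1)) (Function('t')(E) = Pow(Mul(2, E), -1) = Mul(Rational(1, 2), Pow(E, -1)))
Function('u')(M) = Mul(I, Pow(3, Rational(1, 2))) (Function('u')(M) = Pow(-3, Rational(1, 2)) = Mul(I, Pow(3, Rational(1, 2))))
Function('r')(v) = Add(-6, Mul(-1, v)) (Function('r')(v) = Add(-6, Mul(v, -1)) = Add(-6, Mul(-1, v)))
Function('j')(Z) = Mul(Add(41, Z), Add(57, Z))
Add(Function('j')(Function('r')(Function('u')(1))), Mul(-1, Function('t')(21))) = Add(Add(2337, Pow(Add(-6, Mul(-1, Mul(I, Pow(3, Rational(1, 2))))), 2), Mul(98, Add(-6, Mul(-1, Mul(I, Pow(3, Rational(1, 2))))))), Mul(-1, Mul(Rational(1, 2), Pow(21, -1)))) = Add(Add(2337, Pow(Add(-6, Mul(-1, I, Pow(3, Rational(1, 2)))), 2), Mul(98, Add(-6, Mul(-1, I, Pow(3, Rational(1, 2)))))), Mul(-1, Mul(Rational(1, 2), Rational(1, 21)))) = Add(Add(2337, Pow(Add(-6, Mul(-1, I, Pow(3, Rational(1, 2)))), 2), Add(-588, Mul(-98, I, Pow(3, Rational(1, 2))))), Mul(-1, Rational(1, 42))) = Add(Add(1749, Pow(Add(-6, Mul(-1, I, Pow(3, Rational(1, 2)))), 2), Mul(-98, I, Pow(3, Rational(1, 2)))), Rational(-1, 42)) = Add(Rational(73457, 42), Pow(Add(-6, Mul(-1, I, Pow(3, Rational(1, 2)))), 2), Mul(-98, I, Pow(3, Rational(1, 2))))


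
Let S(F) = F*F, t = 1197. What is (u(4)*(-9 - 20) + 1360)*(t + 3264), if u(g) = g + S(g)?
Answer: 3479580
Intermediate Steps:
S(F) = F**2
u(g) = g + g**2
(u(4)*(-9 - 20) + 1360)*(t + 3264) = ((4*(1 + 4))*(-9 - 20) + 1360)*(1197 + 3264) = ((4*5)*(-29) + 1360)*4461 = (20*(-29) + 1360)*4461 = (-580 + 1360)*4461 = 780*4461 = 3479580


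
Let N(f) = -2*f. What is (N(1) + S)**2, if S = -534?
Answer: 287296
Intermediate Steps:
(N(1) + S)**2 = (-2*1 - 534)**2 = (-2 - 534)**2 = (-536)**2 = 287296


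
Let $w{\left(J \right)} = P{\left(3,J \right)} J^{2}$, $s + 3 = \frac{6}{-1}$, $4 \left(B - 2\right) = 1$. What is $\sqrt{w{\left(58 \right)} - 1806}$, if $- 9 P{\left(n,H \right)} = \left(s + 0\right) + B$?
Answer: $\sqrt{717} \approx 26.777$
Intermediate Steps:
$B = \frac{9}{4}$ ($B = 2 + \frac{1}{4} \cdot 1 = 2 + \frac{1}{4} = \frac{9}{4} \approx 2.25$)
$s = -9$ ($s = -3 + \frac{6}{-1} = -3 + 6 \left(-1\right) = -3 - 6 = -9$)
$P{\left(n,H \right)} = \frac{3}{4}$ ($P{\left(n,H \right)} = - \frac{\left(-9 + 0\right) + \frac{9}{4}}{9} = - \frac{-9 + \frac{9}{4}}{9} = \left(- \frac{1}{9}\right) \left(- \frac{27}{4}\right) = \frac{3}{4}$)
$w{\left(J \right)} = \frac{3 J^{2}}{4}$
$\sqrt{w{\left(58 \right)} - 1806} = \sqrt{\frac{3 \cdot 58^{2}}{4} - 1806} = \sqrt{\frac{3}{4} \cdot 3364 - 1806} = \sqrt{2523 - 1806} = \sqrt{717}$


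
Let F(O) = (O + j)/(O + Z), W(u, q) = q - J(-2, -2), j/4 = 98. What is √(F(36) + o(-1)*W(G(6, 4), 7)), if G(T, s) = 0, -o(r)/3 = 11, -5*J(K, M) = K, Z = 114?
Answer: 7*I*√987/15 ≈ 14.661*I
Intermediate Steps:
J(K, M) = -K/5
o(r) = -33 (o(r) = -3*11 = -33)
j = 392 (j = 4*98 = 392)
W(u, q) = -⅖ + q (W(u, q) = q - (-1)*(-2)/5 = q - 1*⅖ = q - ⅖ = -⅖ + q)
F(O) = (392 + O)/(114 + O) (F(O) = (O + 392)/(O + 114) = (392 + O)/(114 + O))
√(F(36) + o(-1)*W(G(6, 4), 7)) = √((392 + 36)/(114 + 36) - 33*(-⅖ + 7)) = √(428/150 - 33*33/5) = √((1/150)*428 - 1089/5) = √(214/75 - 1089/5) = √(-16121/75) = 7*I*√987/15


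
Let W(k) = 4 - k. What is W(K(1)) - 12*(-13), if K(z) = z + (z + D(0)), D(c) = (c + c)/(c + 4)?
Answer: 158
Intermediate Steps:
D(c) = 2*c/(4 + c) (D(c) = (2*c)/(4 + c) = 2*c/(4 + c))
K(z) = 2*z (K(z) = z + (z + 2*0/(4 + 0)) = z + (z + 2*0/4) = z + (z + 2*0*(¼)) = z + (z + 0) = z + z = 2*z)
W(K(1)) - 12*(-13) = (4 - 2) - 12*(-13) = (4 - 1*2) + 156 = (4 - 2) + 156 = 2 + 156 = 158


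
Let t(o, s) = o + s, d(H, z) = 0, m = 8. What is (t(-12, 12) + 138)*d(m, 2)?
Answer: 0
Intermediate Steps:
(t(-12, 12) + 138)*d(m, 2) = ((-12 + 12) + 138)*0 = (0 + 138)*0 = 138*0 = 0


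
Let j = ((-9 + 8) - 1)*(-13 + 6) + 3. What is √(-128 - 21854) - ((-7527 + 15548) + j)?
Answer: -8038 + I*√21982 ≈ -8038.0 + 148.26*I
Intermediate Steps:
j = 17 (j = (-1 - 1)*(-7) + 3 = -2*(-7) + 3 = 14 + 3 = 17)
√(-128 - 21854) - ((-7527 + 15548) + j) = √(-128 - 21854) - ((-7527 + 15548) + 17) = √(-21982) - (8021 + 17) = I*√21982 - 1*8038 = I*√21982 - 8038 = -8038 + I*√21982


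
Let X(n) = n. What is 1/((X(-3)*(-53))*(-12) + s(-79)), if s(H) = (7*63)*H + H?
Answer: -1/36826 ≈ -2.7155e-5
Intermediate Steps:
s(H) = 442*H (s(H) = 441*H + H = 442*H)
1/((X(-3)*(-53))*(-12) + s(-79)) = 1/(-3*(-53)*(-12) + 442*(-79)) = 1/(159*(-12) - 34918) = 1/(-1908 - 34918) = 1/(-36826) = -1/36826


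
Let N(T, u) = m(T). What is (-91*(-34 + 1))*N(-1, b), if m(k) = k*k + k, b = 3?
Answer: 0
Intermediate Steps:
m(k) = k + k² (m(k) = k² + k = k + k²)
N(T, u) = T*(1 + T)
(-91*(-34 + 1))*N(-1, b) = (-91*(-34 + 1))*(-(1 - 1)) = (-91*(-33))*(-1*0) = 3003*0 = 0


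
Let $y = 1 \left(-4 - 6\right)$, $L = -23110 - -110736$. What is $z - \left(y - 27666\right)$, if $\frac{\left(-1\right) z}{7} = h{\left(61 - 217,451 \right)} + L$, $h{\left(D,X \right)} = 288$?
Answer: $-587722$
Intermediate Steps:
$L = 87626$ ($L = -23110 + 110736 = 87626$)
$z = -615398$ ($z = - 7 \left(288 + 87626\right) = \left(-7\right) 87914 = -615398$)
$y = -10$ ($y = 1 \left(-10\right) = -10$)
$z - \left(y - 27666\right) = -615398 - \left(-10 - 27666\right) = -615398 - -27676 = -615398 + 27676 = -587722$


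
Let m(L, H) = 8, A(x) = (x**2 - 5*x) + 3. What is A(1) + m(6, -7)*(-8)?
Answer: -65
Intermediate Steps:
A(x) = 3 + x**2 - 5*x
A(1) + m(6, -7)*(-8) = (3 + 1**2 - 5*1) + 8*(-8) = (3 + 1 - 5) - 64 = -1 - 64 = -65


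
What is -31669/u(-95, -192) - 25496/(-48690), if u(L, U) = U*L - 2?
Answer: -48953071/40364010 ≈ -1.2128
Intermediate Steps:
u(L, U) = -2 + L*U (u(L, U) = L*U - 2 = -2 + L*U)
-31669/u(-95, -192) - 25496/(-48690) = -31669/(-2 - 95*(-192)) - 25496/(-48690) = -31669/(-2 + 18240) - 25496*(-1/48690) = -31669/18238 + 12748/24345 = -31669*1/18238 + 12748/24345 = -2879/1658 + 12748/24345 = -48953071/40364010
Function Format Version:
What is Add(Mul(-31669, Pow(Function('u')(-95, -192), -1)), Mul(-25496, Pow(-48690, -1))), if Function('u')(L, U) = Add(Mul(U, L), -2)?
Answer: Rational(-48953071, 40364010) ≈ -1.2128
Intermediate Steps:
Function('u')(L, U) = Add(-2, Mul(L, U)) (Function('u')(L, U) = Add(Mul(L, U), -2) = Add(-2, Mul(L, U)))
Add(Mul(-31669, Pow(Function('u')(-95, -192), -1)), Mul(-25496, Pow(-48690, -1))) = Add(Mul(-31669, Pow(Add(-2, Mul(-95, -192)), -1)), Mul(-25496, Pow(-48690, -1))) = Add(Mul(-31669, Pow(Add(-2, 18240), -1)), Mul(-25496, Rational(-1, 48690))) = Add(Mul(-31669, Pow(18238, -1)), Rational(12748, 24345)) = Add(Mul(-31669, Rational(1, 18238)), Rational(12748, 24345)) = Add(Rational(-2879, 1658), Rational(12748, 24345)) = Rational(-48953071, 40364010)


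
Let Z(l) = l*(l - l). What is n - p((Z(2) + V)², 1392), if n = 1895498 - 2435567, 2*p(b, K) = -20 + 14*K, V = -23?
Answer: -549803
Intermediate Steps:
Z(l) = 0 (Z(l) = l*0 = 0)
p(b, K) = -10 + 7*K (p(b, K) = (-20 + 14*K)/2 = -10 + 7*K)
n = -540069
n - p((Z(2) + V)², 1392) = -540069 - (-10 + 7*1392) = -540069 - (-10 + 9744) = -540069 - 1*9734 = -540069 - 9734 = -549803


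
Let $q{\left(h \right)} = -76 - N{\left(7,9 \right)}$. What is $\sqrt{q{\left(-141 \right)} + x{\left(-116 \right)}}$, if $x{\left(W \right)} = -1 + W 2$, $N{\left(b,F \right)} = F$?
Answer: $i \sqrt{318} \approx 17.833 i$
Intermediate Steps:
$x{\left(W \right)} = -1 + 2 W$
$q{\left(h \right)} = -85$ ($q{\left(h \right)} = -76 - 9 = -85$)
$\sqrt{q{\left(-141 \right)} + x{\left(-116 \right)}} = \sqrt{-85 + \left(-1 + 2 \left(-116\right)\right)} = \sqrt{-85 - 233} = \sqrt{-318} = i \sqrt{318}$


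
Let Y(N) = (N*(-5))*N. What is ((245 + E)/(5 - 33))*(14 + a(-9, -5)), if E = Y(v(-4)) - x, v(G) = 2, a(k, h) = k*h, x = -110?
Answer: -19765/28 ≈ -705.89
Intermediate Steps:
a(k, h) = h*k
Y(N) = -5*N² (Y(N) = (-5*N)*N = -5*N²)
E = 90 (E = -5*2² - 1*(-110) = -5*4 + 110 = -20 + 110 = 90)
((245 + E)/(5 - 33))*(14 + a(-9, -5)) = ((245 + 90)/(5 - 33))*(14 - 5*(-9)) = (335/(-28))*(14 + 45) = (335*(-1/28))*59 = -335/28*59 = -19765/28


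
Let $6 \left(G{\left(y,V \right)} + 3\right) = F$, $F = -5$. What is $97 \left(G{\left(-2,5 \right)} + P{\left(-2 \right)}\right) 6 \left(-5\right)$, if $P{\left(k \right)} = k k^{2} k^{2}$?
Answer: $104275$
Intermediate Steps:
$P{\left(k \right)} = k^{5}$ ($P{\left(k \right)} = k^{3} k^{2} = k^{5}$)
$G{\left(y,V \right)} = - \frac{23}{6}$ ($G{\left(y,V \right)} = -3 + \frac{1}{6} \left(-5\right) = -3 - \frac{5}{6} = - \frac{23}{6}$)
$97 \left(G{\left(-2,5 \right)} + P{\left(-2 \right)}\right) 6 \left(-5\right) = 97 \left(- \frac{23}{6} + \left(-2\right)^{5}\right) 6 \left(-5\right) = 97 \left(- \frac{23}{6} - 32\right) \left(-30\right) = 97 \left(\left(- \frac{215}{6}\right) \left(-30\right)\right) = 97 \cdot 1075 = 104275$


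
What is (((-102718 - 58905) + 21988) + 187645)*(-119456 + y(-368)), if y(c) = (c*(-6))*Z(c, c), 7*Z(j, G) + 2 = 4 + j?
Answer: -78943803200/7 ≈ -1.1278e+10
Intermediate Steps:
Z(j, G) = 2/7 + j/7 (Z(j, G) = -2/7 + (4 + j)/7 = -2/7 + (4/7 + j/7) = 2/7 + j/7)
y(c) = -6*c*(2/7 + c/7) (y(c) = (c*(-6))*(2/7 + c/7) = (-6*c)*(2/7 + c/7) = -6*c*(2/7 + c/7))
(((-102718 - 58905) + 21988) + 187645)*(-119456 + y(-368)) = (((-102718 - 58905) + 21988) + 187645)*(-119456 - 6/7*(-368)*(2 - 368)) = ((-161623 + 21988) + 187645)*(-119456 - 6/7*(-368)*(-366)) = (-139635 + 187645)*(-119456 - 808128/7) = 48010*(-1644320/7) = -78943803200/7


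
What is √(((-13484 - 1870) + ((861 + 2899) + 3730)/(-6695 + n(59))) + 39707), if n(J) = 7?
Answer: √17019431583/836 ≈ 156.05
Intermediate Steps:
√(((-13484 - 1870) + ((861 + 2899) + 3730)/(-6695 + n(59))) + 39707) = √(((-13484 - 1870) + ((861 + 2899) + 3730)/(-6695 + 7)) + 39707) = √((-15354 + (3760 + 3730)/(-6688)) + 39707) = √((-15354 + 7490*(-1/6688)) + 39707) = √((-15354 - 3745/3344) + 39707) = √(-51347521/3344 + 39707) = √(81432687/3344) = √17019431583/836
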